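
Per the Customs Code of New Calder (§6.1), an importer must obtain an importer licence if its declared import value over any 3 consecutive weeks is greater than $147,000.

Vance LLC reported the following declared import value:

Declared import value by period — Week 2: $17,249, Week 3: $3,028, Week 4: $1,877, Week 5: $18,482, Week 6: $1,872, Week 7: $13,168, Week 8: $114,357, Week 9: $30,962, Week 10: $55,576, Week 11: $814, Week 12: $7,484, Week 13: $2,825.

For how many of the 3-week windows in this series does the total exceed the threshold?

Week 2–Week 4: $17,249 + $3,028 + $1,877 = $22,154 (under)
Week 3–Week 5: $3,028 + $1,877 + $18,482 = $23,387 (under)
Week 4–Week 6: $1,877 + $18,482 + $1,872 = $22,231 (under)
Week 5–Week 7: $18,482 + $1,872 + $13,168 = $33,522 (under)
Week 6–Week 8: $1,872 + $13,168 + $114,357 = $129,397 (under)
Week 7–Week 9: $13,168 + $114,357 + $30,962 = $158,487 (over)
Week 8–Week 10: $114,357 + $30,962 + $55,576 = $200,895 (over)
Week 9–Week 11: $30,962 + $55,576 + $814 = $87,352 (under)
Week 10–Week 12: $55,576 + $814 + $7,484 = $63,874 (under)
Week 11–Week 13: $814 + $7,484 + $2,825 = $11,123 (under)
2 windows exceed the threshold.

2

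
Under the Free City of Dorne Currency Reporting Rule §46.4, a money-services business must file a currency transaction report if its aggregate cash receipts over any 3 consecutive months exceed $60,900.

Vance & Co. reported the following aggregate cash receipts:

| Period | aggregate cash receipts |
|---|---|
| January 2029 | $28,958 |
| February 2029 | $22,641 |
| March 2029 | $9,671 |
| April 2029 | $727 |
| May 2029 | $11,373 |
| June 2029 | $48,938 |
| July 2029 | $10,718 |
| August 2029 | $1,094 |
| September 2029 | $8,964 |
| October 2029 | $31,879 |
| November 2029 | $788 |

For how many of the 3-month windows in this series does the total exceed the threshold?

January 2029–March 2029: $28,958 + $22,641 + $9,671 = $61,270 (over)
February 2029–April 2029: $22,641 + $9,671 + $727 = $33,039 (under)
March 2029–May 2029: $9,671 + $727 + $11,373 = $21,771 (under)
April 2029–June 2029: $727 + $11,373 + $48,938 = $61,038 (over)
May 2029–July 2029: $11,373 + $48,938 + $10,718 = $71,029 (over)
June 2029–August 2029: $48,938 + $10,718 + $1,094 = $60,750 (under)
July 2029–September 2029: $10,718 + $1,094 + $8,964 = $20,776 (under)
August 2029–October 2029: $1,094 + $8,964 + $31,879 = $41,937 (under)
September 2029–November 2029: $8,964 + $31,879 + $788 = $41,631 (under)
3 windows exceed the threshold.

3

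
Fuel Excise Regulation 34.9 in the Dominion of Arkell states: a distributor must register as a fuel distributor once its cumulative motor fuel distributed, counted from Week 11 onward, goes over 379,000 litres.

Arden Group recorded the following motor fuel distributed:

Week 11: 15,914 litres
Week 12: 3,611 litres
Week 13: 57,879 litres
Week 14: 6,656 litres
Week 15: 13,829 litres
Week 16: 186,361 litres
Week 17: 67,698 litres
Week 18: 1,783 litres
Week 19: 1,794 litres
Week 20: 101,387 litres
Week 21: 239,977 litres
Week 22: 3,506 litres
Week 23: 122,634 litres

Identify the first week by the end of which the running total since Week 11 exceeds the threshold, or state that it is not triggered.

Week 20

Through Week 11: 15,914 litres
Through Week 12: 19,525 litres
Through Week 13: 77,404 litres
Through Week 14: 84,060 litres
Through Week 15: 97,889 litres
Through Week 16: 284,250 litres
Through Week 17: 351,948 litres
Through Week 18: 353,731 litres
Through Week 19: 355,525 litres
Through Week 20: 456,912 litres ← exceeds threshold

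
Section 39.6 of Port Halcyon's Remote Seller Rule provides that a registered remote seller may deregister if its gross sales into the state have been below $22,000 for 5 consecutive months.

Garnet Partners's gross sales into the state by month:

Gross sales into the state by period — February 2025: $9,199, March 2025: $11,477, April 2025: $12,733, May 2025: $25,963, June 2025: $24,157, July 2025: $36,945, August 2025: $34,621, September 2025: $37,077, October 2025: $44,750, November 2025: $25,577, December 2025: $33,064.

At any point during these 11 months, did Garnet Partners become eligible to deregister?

Months below $22,000: February 2025, March 2025, April 2025.
Longest run of consecutive months below the threshold: 3.
3 < 5, so Garnet Partners never became eligible.

No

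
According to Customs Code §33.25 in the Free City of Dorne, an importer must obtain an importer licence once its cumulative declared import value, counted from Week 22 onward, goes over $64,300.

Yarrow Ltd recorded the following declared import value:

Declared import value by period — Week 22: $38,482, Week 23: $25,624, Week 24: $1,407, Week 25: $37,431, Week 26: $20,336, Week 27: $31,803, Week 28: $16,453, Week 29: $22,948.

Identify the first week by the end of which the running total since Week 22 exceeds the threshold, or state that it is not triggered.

Through Week 22: $38,482
Through Week 23: $64,106
Through Week 24: $65,513 ← exceeds threshold

Week 24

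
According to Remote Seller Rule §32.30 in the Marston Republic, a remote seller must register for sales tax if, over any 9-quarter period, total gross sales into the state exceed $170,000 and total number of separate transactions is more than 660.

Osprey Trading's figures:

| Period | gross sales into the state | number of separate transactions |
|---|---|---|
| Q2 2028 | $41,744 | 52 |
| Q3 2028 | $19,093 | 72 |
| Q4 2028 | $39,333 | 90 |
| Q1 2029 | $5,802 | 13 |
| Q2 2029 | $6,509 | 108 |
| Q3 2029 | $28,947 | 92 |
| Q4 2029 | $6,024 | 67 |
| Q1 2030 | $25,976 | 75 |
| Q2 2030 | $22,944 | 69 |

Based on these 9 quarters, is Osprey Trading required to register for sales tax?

Total gross sales into the state: $41,744 + $19,093 + $39,333 + $5,802 + $6,509 + $28,947 + $6,024 + $25,976 + $22,944 = $196,372 (> $170,000).
Total number of separate transactions: 52 + 72 + 90 + 13 + 108 + 92 + 67 + 75 + 69 = 638 (≤ 660).
The test is 'and': the rule requires both, and at least one is not exceeded.

No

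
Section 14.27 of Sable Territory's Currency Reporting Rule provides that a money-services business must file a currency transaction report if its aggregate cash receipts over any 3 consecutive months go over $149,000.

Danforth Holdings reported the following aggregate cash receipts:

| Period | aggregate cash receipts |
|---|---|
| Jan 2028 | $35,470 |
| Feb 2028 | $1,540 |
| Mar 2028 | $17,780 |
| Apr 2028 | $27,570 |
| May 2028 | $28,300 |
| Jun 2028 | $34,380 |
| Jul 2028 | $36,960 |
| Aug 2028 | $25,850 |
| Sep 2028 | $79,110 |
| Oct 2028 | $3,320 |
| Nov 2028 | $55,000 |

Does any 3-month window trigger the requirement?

No

Jan 2028–Mar 2028: $35,470 + $1,540 + $17,780 = $54,790 (under)
Feb 2028–Apr 2028: $1,540 + $17,780 + $27,570 = $46,890 (under)
Mar 2028–May 2028: $17,780 + $27,570 + $28,300 = $73,650 (under)
Apr 2028–Jun 2028: $27,570 + $28,300 + $34,380 = $90,250 (under)
May 2028–Jul 2028: $28,300 + $34,380 + $36,960 = $99,640 (under)
Jun 2028–Aug 2028: $34,380 + $36,960 + $25,850 = $97,190 (under)
Jul 2028–Sep 2028: $36,960 + $25,850 + $79,110 = $141,920 (under)
Aug 2028–Oct 2028: $25,850 + $79,110 + $3,320 = $108,280 (under)
Sep 2028–Nov 2028: $79,110 + $3,320 + $55,000 = $137,430 (under)
No window exceeds $149,000.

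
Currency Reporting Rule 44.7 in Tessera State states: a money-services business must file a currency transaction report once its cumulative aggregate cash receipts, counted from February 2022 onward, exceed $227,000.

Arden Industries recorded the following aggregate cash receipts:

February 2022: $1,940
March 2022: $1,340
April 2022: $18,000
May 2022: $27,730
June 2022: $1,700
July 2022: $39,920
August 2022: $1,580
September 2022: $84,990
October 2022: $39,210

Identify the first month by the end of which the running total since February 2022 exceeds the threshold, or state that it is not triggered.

Through February 2022: $1,940
Through March 2022: $3,280
Through April 2022: $21,280
Through May 2022: $49,010
Through June 2022: $50,710
Through July 2022: $90,630
Through August 2022: $92,210
Through September 2022: $177,200
Through October 2022: $216,410
Final cumulative total $216,410 ≤ $227,000; the threshold is never exceeded.

Not triggered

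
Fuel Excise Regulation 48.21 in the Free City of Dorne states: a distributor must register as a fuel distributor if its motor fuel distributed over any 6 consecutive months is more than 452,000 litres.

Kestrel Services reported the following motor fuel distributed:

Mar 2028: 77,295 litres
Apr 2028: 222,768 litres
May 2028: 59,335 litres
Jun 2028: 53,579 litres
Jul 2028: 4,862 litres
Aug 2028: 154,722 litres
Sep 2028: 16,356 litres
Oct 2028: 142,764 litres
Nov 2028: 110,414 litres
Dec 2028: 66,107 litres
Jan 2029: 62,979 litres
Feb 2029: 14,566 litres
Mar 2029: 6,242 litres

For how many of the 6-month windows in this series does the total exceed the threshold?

Mar 2028–Aug 2028: 77,295 litres + 222,768 litres + 59,335 litres + 53,579 litres + 4,862 litres + 154,722 litres = 572,561 litres (over)
Apr 2028–Sep 2028: 222,768 litres + 59,335 litres + 53,579 litres + 4,862 litres + 154,722 litres + 16,356 litres = 511,622 litres (over)
May 2028–Oct 2028: 59,335 litres + 53,579 litres + 4,862 litres + 154,722 litres + 16,356 litres + 142,764 litres = 431,618 litres (under)
Jun 2028–Nov 2028: 53,579 litres + 4,862 litres + 154,722 litres + 16,356 litres + 142,764 litres + 110,414 litres = 482,697 litres (over)
Jul 2028–Dec 2028: 4,862 litres + 154,722 litres + 16,356 litres + 142,764 litres + 110,414 litres + 66,107 litres = 495,225 litres (over)
Aug 2028–Jan 2029: 154,722 litres + 16,356 litres + 142,764 litres + 110,414 litres + 66,107 litres + 62,979 litres = 553,342 litres (over)
Sep 2028–Feb 2029: 16,356 litres + 142,764 litres + 110,414 litres + 66,107 litres + 62,979 litres + 14,566 litres = 413,186 litres (under)
Oct 2028–Mar 2029: 142,764 litres + 110,414 litres + 66,107 litres + 62,979 litres + 14,566 litres + 6,242 litres = 403,072 litres (under)
5 windows exceed the threshold.

5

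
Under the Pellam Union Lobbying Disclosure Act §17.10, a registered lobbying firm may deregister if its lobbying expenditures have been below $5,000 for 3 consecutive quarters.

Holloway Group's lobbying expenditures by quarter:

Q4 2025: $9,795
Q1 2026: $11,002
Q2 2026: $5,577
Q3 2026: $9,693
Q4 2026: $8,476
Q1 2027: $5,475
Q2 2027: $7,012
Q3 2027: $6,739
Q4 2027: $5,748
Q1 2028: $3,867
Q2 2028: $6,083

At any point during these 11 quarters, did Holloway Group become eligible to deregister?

Quarters below $5,000: Q1 2028.
Longest run of consecutive quarters below the threshold: 1.
1 < 3, so Holloway Group never became eligible.

No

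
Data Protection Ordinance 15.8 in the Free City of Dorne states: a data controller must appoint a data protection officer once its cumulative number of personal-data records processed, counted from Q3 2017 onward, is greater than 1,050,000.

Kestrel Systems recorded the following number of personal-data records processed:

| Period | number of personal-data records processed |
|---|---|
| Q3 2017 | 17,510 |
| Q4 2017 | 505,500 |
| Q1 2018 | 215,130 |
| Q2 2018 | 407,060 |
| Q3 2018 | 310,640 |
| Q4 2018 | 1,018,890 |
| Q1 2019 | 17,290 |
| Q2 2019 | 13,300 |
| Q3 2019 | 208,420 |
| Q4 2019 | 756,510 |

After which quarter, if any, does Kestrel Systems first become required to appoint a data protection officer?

Through Q3 2017: 17,510
Through Q4 2017: 523,010
Through Q1 2018: 738,140
Through Q2 2018: 1,145,200 ← exceeds threshold

Q2 2018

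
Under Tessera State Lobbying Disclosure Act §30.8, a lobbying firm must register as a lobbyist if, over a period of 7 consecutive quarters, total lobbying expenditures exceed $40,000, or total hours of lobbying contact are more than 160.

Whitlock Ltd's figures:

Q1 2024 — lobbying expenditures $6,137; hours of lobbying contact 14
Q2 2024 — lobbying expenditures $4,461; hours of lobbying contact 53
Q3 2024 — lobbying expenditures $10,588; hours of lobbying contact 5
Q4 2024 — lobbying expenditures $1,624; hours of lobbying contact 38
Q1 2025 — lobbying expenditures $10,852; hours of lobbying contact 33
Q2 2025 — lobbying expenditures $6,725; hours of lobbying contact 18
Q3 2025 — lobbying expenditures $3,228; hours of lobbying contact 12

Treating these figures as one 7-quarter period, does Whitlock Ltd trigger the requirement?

Yes

Total lobbying expenditures: $6,137 + $4,461 + $10,588 + $1,624 + $10,852 + $6,725 + $3,228 = $43,615 (> $40,000).
Total hours of lobbying contact: 14 + 53 + 5 + 38 + 33 + 18 + 12 = 173 (> 160).
The test is 'or': at least one threshold is exceeded.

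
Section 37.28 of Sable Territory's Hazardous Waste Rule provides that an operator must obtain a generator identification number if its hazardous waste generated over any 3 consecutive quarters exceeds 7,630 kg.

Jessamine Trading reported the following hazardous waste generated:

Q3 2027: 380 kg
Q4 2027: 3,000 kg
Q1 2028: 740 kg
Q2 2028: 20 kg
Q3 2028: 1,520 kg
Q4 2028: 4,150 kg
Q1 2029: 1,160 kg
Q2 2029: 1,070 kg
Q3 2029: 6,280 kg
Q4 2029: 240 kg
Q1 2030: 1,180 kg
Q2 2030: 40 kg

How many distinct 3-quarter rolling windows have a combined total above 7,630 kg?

2

Q3 2027–Q1 2028: 380 kg + 3,000 kg + 740 kg = 4,120 kg (under)
Q4 2027–Q2 2028: 3,000 kg + 740 kg + 20 kg = 3,760 kg (under)
Q1 2028–Q3 2028: 740 kg + 20 kg + 1,520 kg = 2,280 kg (under)
Q2 2028–Q4 2028: 20 kg + 1,520 kg + 4,150 kg = 5,690 kg (under)
Q3 2028–Q1 2029: 1,520 kg + 4,150 kg + 1,160 kg = 6,830 kg (under)
Q4 2028–Q2 2029: 4,150 kg + 1,160 kg + 1,070 kg = 6,380 kg (under)
Q1 2029–Q3 2029: 1,160 kg + 1,070 kg + 6,280 kg = 8,510 kg (over)
Q2 2029–Q4 2029: 1,070 kg + 6,280 kg + 240 kg = 7,590 kg (under)
Q3 2029–Q1 2030: 6,280 kg + 240 kg + 1,180 kg = 7,700 kg (over)
Q4 2029–Q2 2030: 240 kg + 1,180 kg + 40 kg = 1,460 kg (under)
2 windows exceed the threshold.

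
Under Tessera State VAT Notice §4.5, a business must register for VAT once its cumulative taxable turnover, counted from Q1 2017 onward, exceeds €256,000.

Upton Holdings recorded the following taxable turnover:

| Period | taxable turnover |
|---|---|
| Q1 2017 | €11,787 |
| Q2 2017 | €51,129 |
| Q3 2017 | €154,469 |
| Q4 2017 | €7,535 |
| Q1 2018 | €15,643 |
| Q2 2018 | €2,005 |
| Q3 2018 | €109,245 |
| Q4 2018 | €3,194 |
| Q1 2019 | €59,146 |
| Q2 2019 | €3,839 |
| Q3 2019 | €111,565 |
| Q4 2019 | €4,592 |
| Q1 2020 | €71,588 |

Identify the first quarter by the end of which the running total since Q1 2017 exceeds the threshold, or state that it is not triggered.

Through Q1 2017: €11,787
Through Q2 2017: €62,916
Through Q3 2017: €217,385
Through Q4 2017: €224,920
Through Q1 2018: €240,563
Through Q2 2018: €242,568
Through Q3 2018: €351,813 ← exceeds threshold

Q3 2018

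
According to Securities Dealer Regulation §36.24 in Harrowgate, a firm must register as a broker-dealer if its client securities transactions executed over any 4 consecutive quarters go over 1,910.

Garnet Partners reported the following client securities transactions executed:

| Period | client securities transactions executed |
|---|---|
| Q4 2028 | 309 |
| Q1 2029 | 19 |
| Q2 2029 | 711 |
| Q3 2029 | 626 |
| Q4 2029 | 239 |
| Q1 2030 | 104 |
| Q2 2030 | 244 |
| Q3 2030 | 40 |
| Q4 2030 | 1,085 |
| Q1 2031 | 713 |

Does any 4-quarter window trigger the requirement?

Yes

Q4 2028–Q3 2029: 309 + 19 + 711 + 626 = 1,665 (under)
Q1 2029–Q4 2029: 19 + 711 + 626 + 239 = 1,595 (under)
Q2 2029–Q1 2030: 711 + 626 + 239 + 104 = 1,680 (under)
Q3 2029–Q2 2030: 626 + 239 + 104 + 244 = 1,213 (under)
Q4 2029–Q3 2030: 239 + 104 + 244 + 40 = 627 (under)
Q1 2030–Q4 2030: 104 + 244 + 40 + 1,085 = 1,473 (under)
Q2 2030–Q1 2031: 244 + 40 + 1,085 + 713 = 2,082 (over)
At least one window exceeds 1,910.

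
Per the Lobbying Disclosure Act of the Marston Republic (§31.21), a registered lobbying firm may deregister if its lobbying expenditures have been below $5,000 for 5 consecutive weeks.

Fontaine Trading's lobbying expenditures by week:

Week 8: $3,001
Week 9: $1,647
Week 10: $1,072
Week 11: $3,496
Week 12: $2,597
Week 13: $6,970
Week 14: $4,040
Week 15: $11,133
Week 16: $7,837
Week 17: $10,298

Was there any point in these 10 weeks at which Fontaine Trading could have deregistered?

Weeks below $5,000: Week 8, Week 9, Week 10, Week 11, Week 12, Week 14.
Longest run of consecutive weeks below the threshold: 5.
5 ≥ 5, so Fontaine Trading became eligible.

Yes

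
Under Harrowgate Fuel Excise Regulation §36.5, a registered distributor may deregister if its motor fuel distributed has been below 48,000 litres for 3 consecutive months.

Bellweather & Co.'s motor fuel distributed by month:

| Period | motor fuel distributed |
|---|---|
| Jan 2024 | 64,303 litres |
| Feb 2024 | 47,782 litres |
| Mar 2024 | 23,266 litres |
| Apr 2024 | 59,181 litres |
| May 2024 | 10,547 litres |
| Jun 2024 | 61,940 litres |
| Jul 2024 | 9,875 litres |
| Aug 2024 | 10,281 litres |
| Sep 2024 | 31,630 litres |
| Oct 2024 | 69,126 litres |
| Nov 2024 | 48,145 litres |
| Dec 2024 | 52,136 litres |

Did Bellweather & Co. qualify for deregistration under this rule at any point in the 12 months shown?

Yes

Months below 48,000 litres: Feb 2024, Mar 2024, May 2024, Jul 2024, Aug 2024, Sep 2024.
Longest run of consecutive months below the threshold: 3.
3 ≥ 3, so Bellweather & Co. became eligible.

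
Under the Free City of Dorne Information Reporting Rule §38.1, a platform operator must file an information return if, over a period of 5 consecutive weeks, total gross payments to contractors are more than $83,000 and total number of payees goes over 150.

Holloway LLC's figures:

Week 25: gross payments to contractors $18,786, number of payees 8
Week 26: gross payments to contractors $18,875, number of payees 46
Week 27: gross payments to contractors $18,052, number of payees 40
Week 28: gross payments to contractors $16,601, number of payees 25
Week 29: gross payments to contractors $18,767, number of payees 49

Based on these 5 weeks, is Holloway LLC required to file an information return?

Yes

Total gross payments to contractors: $18,786 + $18,875 + $18,052 + $16,601 + $18,767 = $91,081 (> $83,000).
Total number of payees: 8 + 46 + 40 + 25 + 49 = 168 (> 150).
The test is 'and': both thresholds are exceeded.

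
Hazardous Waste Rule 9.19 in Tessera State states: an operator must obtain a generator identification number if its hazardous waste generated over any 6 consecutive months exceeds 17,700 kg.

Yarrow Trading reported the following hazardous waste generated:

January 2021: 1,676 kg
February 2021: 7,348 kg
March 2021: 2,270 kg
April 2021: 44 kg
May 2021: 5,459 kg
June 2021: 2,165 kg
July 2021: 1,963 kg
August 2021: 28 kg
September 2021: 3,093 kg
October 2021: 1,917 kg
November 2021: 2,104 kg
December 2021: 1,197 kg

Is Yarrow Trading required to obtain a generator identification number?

January 2021–June 2021: 1,676 kg + 7,348 kg + 2,270 kg + 44 kg + 5,459 kg + 2,165 kg = 18,962 kg (over)
February 2021–July 2021: 7,348 kg + 2,270 kg + 44 kg + 5,459 kg + 2,165 kg + 1,963 kg = 19,249 kg (over)
March 2021–August 2021: 2,270 kg + 44 kg + 5,459 kg + 2,165 kg + 1,963 kg + 28 kg = 11,929 kg (under)
April 2021–September 2021: 44 kg + 5,459 kg + 2,165 kg + 1,963 kg + 28 kg + 3,093 kg = 12,752 kg (under)
May 2021–October 2021: 5,459 kg + 2,165 kg + 1,963 kg + 28 kg + 3,093 kg + 1,917 kg = 14,625 kg (under)
June 2021–November 2021: 2,165 kg + 1,963 kg + 28 kg + 3,093 kg + 1,917 kg + 2,104 kg = 11,270 kg (under)
July 2021–December 2021: 1,963 kg + 28 kg + 3,093 kg + 1,917 kg + 2,104 kg + 1,197 kg = 10,302 kg (under)
At least one window exceeds 17,700 kg.

Yes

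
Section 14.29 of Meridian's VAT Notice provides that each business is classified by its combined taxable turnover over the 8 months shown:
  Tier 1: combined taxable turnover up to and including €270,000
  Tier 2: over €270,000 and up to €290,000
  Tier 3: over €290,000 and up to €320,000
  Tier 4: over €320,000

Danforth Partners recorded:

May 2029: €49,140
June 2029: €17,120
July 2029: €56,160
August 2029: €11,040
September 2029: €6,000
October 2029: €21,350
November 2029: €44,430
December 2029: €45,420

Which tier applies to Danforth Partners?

Combined taxable turnover: €49,140 + €17,120 + €56,160 + €11,040 + €6,000 + €21,350 + €44,430 + €45,420 = €250,660.
€250,660 ≤ €270,000, so Tier 1 applies.

Tier 1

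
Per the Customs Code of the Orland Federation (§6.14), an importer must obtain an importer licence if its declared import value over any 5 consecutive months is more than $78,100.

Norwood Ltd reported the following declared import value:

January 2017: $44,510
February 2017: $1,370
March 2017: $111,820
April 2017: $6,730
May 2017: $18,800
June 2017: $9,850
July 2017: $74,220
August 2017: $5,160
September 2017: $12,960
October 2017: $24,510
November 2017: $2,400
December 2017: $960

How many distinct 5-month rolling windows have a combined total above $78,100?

January 2017–May 2017: $44,510 + $1,370 + $111,820 + $6,730 + $18,800 = $183,230 (over)
February 2017–June 2017: $1,370 + $111,820 + $6,730 + $18,800 + $9,850 = $148,570 (over)
March 2017–July 2017: $111,820 + $6,730 + $18,800 + $9,850 + $74,220 = $221,420 (over)
April 2017–August 2017: $6,730 + $18,800 + $9,850 + $74,220 + $5,160 = $114,760 (over)
May 2017–September 2017: $18,800 + $9,850 + $74,220 + $5,160 + $12,960 = $120,990 (over)
June 2017–October 2017: $9,850 + $74,220 + $5,160 + $12,960 + $24,510 = $126,700 (over)
July 2017–November 2017: $74,220 + $5,160 + $12,960 + $24,510 + $2,400 = $119,250 (over)
August 2017–December 2017: $5,160 + $12,960 + $24,510 + $2,400 + $960 = $45,990 (under)
7 windows exceed the threshold.

7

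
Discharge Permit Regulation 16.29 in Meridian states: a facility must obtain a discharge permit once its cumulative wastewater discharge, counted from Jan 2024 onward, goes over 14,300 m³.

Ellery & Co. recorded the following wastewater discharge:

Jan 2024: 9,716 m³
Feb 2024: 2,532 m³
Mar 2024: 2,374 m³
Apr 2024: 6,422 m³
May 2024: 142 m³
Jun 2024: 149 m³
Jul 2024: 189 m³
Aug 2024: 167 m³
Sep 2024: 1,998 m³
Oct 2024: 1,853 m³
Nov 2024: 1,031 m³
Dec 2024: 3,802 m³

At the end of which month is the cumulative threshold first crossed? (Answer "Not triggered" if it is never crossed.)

Through Jan 2024: 9,716 m³
Through Feb 2024: 12,248 m³
Through Mar 2024: 14,622 m³ ← exceeds threshold

Mar 2024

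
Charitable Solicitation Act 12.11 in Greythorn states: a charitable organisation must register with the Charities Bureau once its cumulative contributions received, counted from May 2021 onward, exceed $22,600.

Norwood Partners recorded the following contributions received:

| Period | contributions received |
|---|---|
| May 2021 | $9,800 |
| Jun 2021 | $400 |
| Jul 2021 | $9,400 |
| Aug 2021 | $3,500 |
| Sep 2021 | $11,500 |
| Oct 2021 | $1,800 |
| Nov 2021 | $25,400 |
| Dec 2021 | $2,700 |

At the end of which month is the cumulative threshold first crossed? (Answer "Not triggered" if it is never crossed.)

Aug 2021

Through May 2021: $9,800
Through Jun 2021: $10,200
Through Jul 2021: $19,600
Through Aug 2021: $23,100 ← exceeds threshold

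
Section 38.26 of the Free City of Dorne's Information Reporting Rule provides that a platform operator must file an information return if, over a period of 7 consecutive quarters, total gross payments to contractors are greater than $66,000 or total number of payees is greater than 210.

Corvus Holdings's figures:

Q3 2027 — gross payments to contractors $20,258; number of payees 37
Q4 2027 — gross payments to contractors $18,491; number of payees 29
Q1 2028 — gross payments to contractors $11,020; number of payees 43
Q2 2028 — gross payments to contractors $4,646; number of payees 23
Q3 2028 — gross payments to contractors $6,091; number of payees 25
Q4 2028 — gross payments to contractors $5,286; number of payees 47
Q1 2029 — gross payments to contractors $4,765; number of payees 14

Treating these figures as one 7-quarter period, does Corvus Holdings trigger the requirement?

Yes

Total gross payments to contractors: $20,258 + $18,491 + $11,020 + $4,646 + $6,091 + $5,286 + $4,765 = $70,557 (> $66,000).
Total number of payees: 37 + 29 + 43 + 23 + 25 + 47 + 14 = 218 (> 210).
The test is 'or': at least one threshold is exceeded.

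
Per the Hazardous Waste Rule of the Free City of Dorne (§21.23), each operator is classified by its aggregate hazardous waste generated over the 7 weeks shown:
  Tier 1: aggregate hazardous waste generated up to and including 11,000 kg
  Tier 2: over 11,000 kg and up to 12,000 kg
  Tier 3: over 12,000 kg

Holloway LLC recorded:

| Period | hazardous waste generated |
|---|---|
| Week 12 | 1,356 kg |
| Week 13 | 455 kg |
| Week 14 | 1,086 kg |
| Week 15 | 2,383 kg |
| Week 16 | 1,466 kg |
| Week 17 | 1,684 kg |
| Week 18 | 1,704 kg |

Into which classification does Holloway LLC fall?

Tier 1

Aggregate hazardous waste generated: 1,356 kg + 455 kg + 1,086 kg + 2,383 kg + 1,466 kg + 1,684 kg + 1,704 kg = 10,134 kg.
10,134 kg ≤ 11,000 kg, so Tier 1 applies.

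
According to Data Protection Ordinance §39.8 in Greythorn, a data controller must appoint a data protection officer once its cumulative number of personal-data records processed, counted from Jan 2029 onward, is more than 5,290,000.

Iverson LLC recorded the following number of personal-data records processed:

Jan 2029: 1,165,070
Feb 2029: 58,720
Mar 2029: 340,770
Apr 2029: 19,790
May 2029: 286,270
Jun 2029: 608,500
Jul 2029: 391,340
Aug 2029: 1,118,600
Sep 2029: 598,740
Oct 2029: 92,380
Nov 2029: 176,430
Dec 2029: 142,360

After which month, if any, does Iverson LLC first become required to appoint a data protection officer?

Not triggered

Through Jan 2029: 1,165,070
Through Feb 2029: 1,223,790
Through Mar 2029: 1,564,560
Through Apr 2029: 1,584,350
Through May 2029: 1,870,620
Through Jun 2029: 2,479,120
Through Jul 2029: 2,870,460
Through Aug 2029: 3,989,060
Through Sep 2029: 4,587,800
Through Oct 2029: 4,680,180
Through Nov 2029: 4,856,610
Through Dec 2029: 4,998,970
Final cumulative total 4,998,970 ≤ 5,290,000; the threshold is never exceeded.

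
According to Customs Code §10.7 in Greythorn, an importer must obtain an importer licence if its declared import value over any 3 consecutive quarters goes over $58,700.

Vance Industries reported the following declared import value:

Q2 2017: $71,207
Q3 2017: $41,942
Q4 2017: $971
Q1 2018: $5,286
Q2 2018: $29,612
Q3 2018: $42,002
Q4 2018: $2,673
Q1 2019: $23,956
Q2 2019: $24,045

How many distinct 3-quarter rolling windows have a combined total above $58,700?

4

Q2 2017–Q4 2017: $71,207 + $41,942 + $971 = $114,120 (over)
Q3 2017–Q1 2018: $41,942 + $971 + $5,286 = $48,199 (under)
Q4 2017–Q2 2018: $971 + $5,286 + $29,612 = $35,869 (under)
Q1 2018–Q3 2018: $5,286 + $29,612 + $42,002 = $76,900 (over)
Q2 2018–Q4 2018: $29,612 + $42,002 + $2,673 = $74,287 (over)
Q3 2018–Q1 2019: $42,002 + $2,673 + $23,956 = $68,631 (over)
Q4 2018–Q2 2019: $2,673 + $23,956 + $24,045 = $50,674 (under)
4 windows exceed the threshold.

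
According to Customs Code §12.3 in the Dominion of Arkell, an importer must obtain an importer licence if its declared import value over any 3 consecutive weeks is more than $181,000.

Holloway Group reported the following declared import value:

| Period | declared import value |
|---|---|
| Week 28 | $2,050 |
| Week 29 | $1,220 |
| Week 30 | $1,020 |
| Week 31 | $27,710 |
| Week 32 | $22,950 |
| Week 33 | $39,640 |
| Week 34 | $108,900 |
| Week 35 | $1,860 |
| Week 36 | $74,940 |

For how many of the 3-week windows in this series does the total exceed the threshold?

Week 28–Week 30: $2,050 + $1,220 + $1,020 = $4,290 (under)
Week 29–Week 31: $1,220 + $1,020 + $27,710 = $29,950 (under)
Week 30–Week 32: $1,020 + $27,710 + $22,950 = $51,680 (under)
Week 31–Week 33: $27,710 + $22,950 + $39,640 = $90,300 (under)
Week 32–Week 34: $22,950 + $39,640 + $108,900 = $171,490 (under)
Week 33–Week 35: $39,640 + $108,900 + $1,860 = $150,400 (under)
Week 34–Week 36: $108,900 + $1,860 + $74,940 = $185,700 (over)
1 window exceeds the threshold.

1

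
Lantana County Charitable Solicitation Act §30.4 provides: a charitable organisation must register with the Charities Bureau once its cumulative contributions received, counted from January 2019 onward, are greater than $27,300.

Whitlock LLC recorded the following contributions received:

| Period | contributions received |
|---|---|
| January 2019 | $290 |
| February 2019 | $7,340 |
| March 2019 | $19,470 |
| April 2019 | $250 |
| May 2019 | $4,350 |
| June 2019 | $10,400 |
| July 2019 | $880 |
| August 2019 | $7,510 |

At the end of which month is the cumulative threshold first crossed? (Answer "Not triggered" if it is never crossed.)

Through January 2019: $290
Through February 2019: $7,630
Through March 2019: $27,100
Through April 2019: $27,350 ← exceeds threshold

April 2019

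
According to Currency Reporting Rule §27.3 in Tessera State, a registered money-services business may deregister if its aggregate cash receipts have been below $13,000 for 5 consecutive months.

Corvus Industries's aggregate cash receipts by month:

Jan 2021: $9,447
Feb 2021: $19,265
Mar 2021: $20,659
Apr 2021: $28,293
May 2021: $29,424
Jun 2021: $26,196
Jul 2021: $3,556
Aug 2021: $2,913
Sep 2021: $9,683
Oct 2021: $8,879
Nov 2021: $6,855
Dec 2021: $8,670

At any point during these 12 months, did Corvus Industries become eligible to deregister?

Yes

Months below $13,000: Jan 2021, Jul 2021, Aug 2021, Sep 2021, Oct 2021, Nov 2021, Dec 2021.
Longest run of consecutive months below the threshold: 6.
6 ≥ 5, so Corvus Industries became eligible.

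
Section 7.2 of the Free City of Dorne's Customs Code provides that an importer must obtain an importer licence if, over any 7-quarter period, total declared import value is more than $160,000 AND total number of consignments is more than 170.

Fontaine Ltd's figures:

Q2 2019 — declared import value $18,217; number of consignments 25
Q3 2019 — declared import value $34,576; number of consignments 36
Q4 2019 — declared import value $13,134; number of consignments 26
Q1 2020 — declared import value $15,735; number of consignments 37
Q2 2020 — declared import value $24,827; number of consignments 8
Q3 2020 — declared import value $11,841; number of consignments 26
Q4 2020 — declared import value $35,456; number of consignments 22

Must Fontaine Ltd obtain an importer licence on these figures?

Total declared import value: $18,217 + $34,576 + $13,134 + $15,735 + $24,827 + $11,841 + $35,456 = $153,786 (≤ $160,000).
Total number of consignments: 25 + 36 + 26 + 37 + 8 + 26 + 22 = 180 (> 170).
The test is 'and': the rule requires both, and at least one is not exceeded.

No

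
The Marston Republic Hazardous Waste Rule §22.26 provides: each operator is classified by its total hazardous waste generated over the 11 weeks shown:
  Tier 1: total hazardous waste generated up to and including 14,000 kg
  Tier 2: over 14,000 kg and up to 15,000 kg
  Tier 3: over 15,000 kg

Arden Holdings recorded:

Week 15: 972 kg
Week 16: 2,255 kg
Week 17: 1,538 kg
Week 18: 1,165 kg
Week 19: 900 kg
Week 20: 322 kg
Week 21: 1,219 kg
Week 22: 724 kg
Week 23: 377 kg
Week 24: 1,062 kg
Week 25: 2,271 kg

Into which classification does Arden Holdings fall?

Total hazardous waste generated: 972 kg + 2,255 kg + 1,538 kg + 1,165 kg + 900 kg + 322 kg + 1,219 kg + 724 kg + 377 kg + 1,062 kg + 2,271 kg = 12,805 kg.
12,805 kg ≤ 14,000 kg, so Tier 1 applies.

Tier 1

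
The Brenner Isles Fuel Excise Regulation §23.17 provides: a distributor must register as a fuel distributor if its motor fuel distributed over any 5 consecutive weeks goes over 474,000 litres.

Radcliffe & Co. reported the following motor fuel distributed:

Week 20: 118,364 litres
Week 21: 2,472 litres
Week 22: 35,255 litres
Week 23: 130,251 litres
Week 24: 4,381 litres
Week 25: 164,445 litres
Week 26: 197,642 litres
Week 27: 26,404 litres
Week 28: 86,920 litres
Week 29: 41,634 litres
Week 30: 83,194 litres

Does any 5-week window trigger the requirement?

Week 20–Week 24: 118,364 litres + 2,472 litres + 35,255 litres + 130,251 litres + 4,381 litres = 290,723 litres (under)
Week 21–Week 25: 2,472 litres + 35,255 litres + 130,251 litres + 4,381 litres + 164,445 litres = 336,804 litres (under)
Week 22–Week 26: 35,255 litres + 130,251 litres + 4,381 litres + 164,445 litres + 197,642 litres = 531,974 litres (over)
Week 23–Week 27: 130,251 litres + 4,381 litres + 164,445 litres + 197,642 litres + 26,404 litres = 523,123 litres (over)
Week 24–Week 28: 4,381 litres + 164,445 litres + 197,642 litres + 26,404 litres + 86,920 litres = 479,792 litres (over)
Week 25–Week 29: 164,445 litres + 197,642 litres + 26,404 litres + 86,920 litres + 41,634 litres = 517,045 litres (over)
Week 26–Week 30: 197,642 litres + 26,404 litres + 86,920 litres + 41,634 litres + 83,194 litres = 435,794 litres (under)
At least one window exceeds 474,000 litres.

Yes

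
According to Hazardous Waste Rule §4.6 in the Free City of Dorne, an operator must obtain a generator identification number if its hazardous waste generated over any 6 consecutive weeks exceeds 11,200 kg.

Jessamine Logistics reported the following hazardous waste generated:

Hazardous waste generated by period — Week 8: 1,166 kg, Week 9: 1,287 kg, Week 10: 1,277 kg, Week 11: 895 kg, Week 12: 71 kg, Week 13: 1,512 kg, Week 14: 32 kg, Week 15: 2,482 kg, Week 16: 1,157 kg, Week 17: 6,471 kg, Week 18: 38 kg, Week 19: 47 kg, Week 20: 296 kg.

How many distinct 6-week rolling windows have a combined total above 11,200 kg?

Week 8–Week 13: 1,166 kg + 1,287 kg + 1,277 kg + 895 kg + 71 kg + 1,512 kg = 6,208 kg (under)
Week 9–Week 14: 1,287 kg + 1,277 kg + 895 kg + 71 kg + 1,512 kg + 32 kg = 5,074 kg (under)
Week 10–Week 15: 1,277 kg + 895 kg + 71 kg + 1,512 kg + 32 kg + 2,482 kg = 6,269 kg (under)
Week 11–Week 16: 895 kg + 71 kg + 1,512 kg + 32 kg + 2,482 kg + 1,157 kg = 6,149 kg (under)
Week 12–Week 17: 71 kg + 1,512 kg + 32 kg + 2,482 kg + 1,157 kg + 6,471 kg = 11,725 kg (over)
Week 13–Week 18: 1,512 kg + 32 kg + 2,482 kg + 1,157 kg + 6,471 kg + 38 kg = 11,692 kg (over)
Week 14–Week 19: 32 kg + 2,482 kg + 1,157 kg + 6,471 kg + 38 kg + 47 kg = 10,227 kg (under)
Week 15–Week 20: 2,482 kg + 1,157 kg + 6,471 kg + 38 kg + 47 kg + 296 kg = 10,491 kg (under)
2 windows exceed the threshold.

2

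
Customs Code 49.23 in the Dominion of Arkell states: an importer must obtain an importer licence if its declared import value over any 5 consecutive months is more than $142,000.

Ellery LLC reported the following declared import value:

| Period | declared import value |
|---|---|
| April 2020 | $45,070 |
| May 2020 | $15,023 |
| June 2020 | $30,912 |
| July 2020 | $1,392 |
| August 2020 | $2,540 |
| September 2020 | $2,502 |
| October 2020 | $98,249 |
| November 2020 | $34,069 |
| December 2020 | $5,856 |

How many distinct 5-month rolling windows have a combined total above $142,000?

1

April 2020–August 2020: $45,070 + $15,023 + $30,912 + $1,392 + $2,540 = $94,937 (under)
May 2020–September 2020: $15,023 + $30,912 + $1,392 + $2,540 + $2,502 = $52,369 (under)
June 2020–October 2020: $30,912 + $1,392 + $2,540 + $2,502 + $98,249 = $135,595 (under)
July 2020–November 2020: $1,392 + $2,540 + $2,502 + $98,249 + $34,069 = $138,752 (under)
August 2020–December 2020: $2,540 + $2,502 + $98,249 + $34,069 + $5,856 = $143,216 (over)
1 window exceeds the threshold.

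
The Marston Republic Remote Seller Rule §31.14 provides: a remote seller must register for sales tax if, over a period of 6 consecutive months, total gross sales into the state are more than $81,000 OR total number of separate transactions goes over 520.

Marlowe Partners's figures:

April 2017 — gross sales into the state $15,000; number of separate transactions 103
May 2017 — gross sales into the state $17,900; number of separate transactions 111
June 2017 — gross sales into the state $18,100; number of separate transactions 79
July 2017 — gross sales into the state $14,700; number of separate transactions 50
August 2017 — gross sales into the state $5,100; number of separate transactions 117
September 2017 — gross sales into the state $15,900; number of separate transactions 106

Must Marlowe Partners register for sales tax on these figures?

Yes

Total gross sales into the state: $15,000 + $17,900 + $18,100 + $14,700 + $5,100 + $15,900 = $86,700 (> $81,000).
Total number of separate transactions: 103 + 111 + 79 + 50 + 117 + 106 = 566 (> 520).
The test is 'or': at least one threshold is exceeded.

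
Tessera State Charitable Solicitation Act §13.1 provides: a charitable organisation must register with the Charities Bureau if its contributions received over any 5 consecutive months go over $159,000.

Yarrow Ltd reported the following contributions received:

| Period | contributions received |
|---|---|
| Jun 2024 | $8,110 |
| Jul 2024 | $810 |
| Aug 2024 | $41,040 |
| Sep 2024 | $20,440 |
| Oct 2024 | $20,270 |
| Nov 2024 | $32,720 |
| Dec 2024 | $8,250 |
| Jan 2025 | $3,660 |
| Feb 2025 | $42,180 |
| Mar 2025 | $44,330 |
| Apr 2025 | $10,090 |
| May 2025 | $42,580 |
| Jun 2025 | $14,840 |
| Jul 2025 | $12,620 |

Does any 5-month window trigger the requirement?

Jun 2024–Oct 2024: $8,110 + $810 + $41,040 + $20,440 + $20,270 = $90,670 (under)
Jul 2024–Nov 2024: $810 + $41,040 + $20,440 + $20,270 + $32,720 = $115,280 (under)
Aug 2024–Dec 2024: $41,040 + $20,440 + $20,270 + $32,720 + $8,250 = $122,720 (under)
Sep 2024–Jan 2025: $20,440 + $20,270 + $32,720 + $8,250 + $3,660 = $85,340 (under)
Oct 2024–Feb 2025: $20,270 + $32,720 + $8,250 + $3,660 + $42,180 = $107,080 (under)
Nov 2024–Mar 2025: $32,720 + $8,250 + $3,660 + $42,180 + $44,330 = $131,140 (under)
Dec 2024–Apr 2025: $8,250 + $3,660 + $42,180 + $44,330 + $10,090 = $108,510 (under)
Jan 2025–May 2025: $3,660 + $42,180 + $44,330 + $10,090 + $42,580 = $142,840 (under)
Feb 2025–Jun 2025: $42,180 + $44,330 + $10,090 + $42,580 + $14,840 = $154,020 (under)
Mar 2025–Jul 2025: $44,330 + $10,090 + $42,580 + $14,840 + $12,620 = $124,460 (under)
No window exceeds $159,000.

No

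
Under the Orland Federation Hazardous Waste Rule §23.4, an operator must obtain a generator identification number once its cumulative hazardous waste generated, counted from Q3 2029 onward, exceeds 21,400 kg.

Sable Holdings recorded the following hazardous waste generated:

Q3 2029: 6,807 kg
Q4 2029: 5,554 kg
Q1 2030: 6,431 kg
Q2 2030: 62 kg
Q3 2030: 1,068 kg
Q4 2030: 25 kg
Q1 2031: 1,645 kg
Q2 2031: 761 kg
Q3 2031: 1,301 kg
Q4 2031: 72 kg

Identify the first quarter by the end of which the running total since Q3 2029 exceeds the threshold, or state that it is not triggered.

Through Q3 2029: 6,807 kg
Through Q4 2029: 12,361 kg
Through Q1 2030: 18,792 kg
Through Q2 2030: 18,854 kg
Through Q3 2030: 19,922 kg
Through Q4 2030: 19,947 kg
Through Q1 2031: 21,592 kg ← exceeds threshold

Q1 2031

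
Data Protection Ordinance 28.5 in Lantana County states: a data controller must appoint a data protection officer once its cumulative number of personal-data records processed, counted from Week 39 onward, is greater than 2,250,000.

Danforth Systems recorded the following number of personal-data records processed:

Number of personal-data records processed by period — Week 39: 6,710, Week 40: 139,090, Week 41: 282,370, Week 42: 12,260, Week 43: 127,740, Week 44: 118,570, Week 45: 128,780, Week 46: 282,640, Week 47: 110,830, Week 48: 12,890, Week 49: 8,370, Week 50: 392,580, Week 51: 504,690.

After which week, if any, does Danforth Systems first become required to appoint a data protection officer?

Not triggered

Through Week 39: 6,710
Through Week 40: 145,800
Through Week 41: 428,170
Through Week 42: 440,430
Through Week 43: 568,170
Through Week 44: 686,740
Through Week 45: 815,520
Through Week 46: 1,098,160
Through Week 47: 1,208,990
Through Week 48: 1,221,880
Through Week 49: 1,230,250
Through Week 50: 1,622,830
Through Week 51: 2,127,520
Final cumulative total 2,127,520 ≤ 2,250,000; the threshold is never exceeded.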